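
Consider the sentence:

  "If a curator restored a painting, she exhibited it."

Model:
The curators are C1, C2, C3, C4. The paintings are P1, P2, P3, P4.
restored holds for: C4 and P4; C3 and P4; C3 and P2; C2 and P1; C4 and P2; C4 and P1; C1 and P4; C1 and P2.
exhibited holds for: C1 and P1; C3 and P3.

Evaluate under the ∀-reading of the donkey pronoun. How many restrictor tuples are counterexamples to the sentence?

8

"it" takes "a painting" as antecedent — a donkey pronoun bound across the clause boundary.
Strong reading: for every (c,p) with restored(c,p), exhibited(c,p).
Restrictor pairs: (C1,P2) ✗  (C1,P4) ✗  (C2,P1) ✗  (C3,P2) ✗  (C3,P4) ✗  (C4,P1) ✗  (C4,P2) ✗  (C4,P4) ✗
Counterexamples (restrictor pairs failing the scope): 8.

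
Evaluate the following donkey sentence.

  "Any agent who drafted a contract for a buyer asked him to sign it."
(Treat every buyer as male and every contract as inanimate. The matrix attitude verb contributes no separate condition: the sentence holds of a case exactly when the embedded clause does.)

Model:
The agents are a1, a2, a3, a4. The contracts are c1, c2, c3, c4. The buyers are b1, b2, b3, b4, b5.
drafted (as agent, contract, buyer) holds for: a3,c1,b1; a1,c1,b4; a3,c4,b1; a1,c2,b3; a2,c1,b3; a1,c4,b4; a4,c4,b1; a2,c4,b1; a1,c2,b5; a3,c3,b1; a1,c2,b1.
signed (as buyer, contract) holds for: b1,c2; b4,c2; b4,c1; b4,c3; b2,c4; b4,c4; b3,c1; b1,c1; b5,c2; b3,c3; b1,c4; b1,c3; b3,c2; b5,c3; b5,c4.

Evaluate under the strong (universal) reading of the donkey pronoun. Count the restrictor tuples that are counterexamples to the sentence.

"him" takes "a buyer" as antecedent and "it" takes "a contract"; both are donkey pronouns co-varying with the restrictor.
Strong reading: for every (a,c,b) with drafted(a,c,b), signed(b,c).
Restrictor triples: (a1,c1,b4)→signed(b4,c1) ✓  (a1,c2,b1)→signed(b1,c2) ✓  (a1,c2,b3)→signed(b3,c2) ✓  (a1,c2,b5)→signed(b5,c2) ✓  (a1,c4,b4)→signed(b4,c4) ✓  (a2,c1,b3)→signed(b3,c1) ✓  (a2,c4,b1)→signed(b1,c4) ✓  (a3,c1,b1)→signed(b1,c1) ✓  (a3,c3,b1)→signed(b1,c3) ✓  (a3,c4,b1)→signed(b1,c4) ✓  (a4,c4,b1)→signed(b1,c4) ✓
Counterexamples (restrictor triples failing the scope): 0.

0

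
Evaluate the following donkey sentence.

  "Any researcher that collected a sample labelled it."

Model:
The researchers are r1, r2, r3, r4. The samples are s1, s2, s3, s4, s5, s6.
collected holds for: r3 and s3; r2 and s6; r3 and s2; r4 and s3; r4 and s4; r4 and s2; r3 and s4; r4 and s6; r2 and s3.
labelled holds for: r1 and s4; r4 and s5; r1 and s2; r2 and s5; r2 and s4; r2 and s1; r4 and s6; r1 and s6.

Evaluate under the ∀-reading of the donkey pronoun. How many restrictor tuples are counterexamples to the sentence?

"it" takes "a sample" as antecedent — a donkey pronoun bound across the clause boundary.
Strong reading: for every (r,s) with collected(r,s), labelled(r,s).
Restrictor pairs: (r2,s3) ✗  (r2,s6) ✗  (r3,s2) ✗  (r3,s3) ✗  (r3,s4) ✗  (r4,s2) ✗  (r4,s3) ✗  (r4,s4) ✗  (r4,s6) ✓
Counterexamples (restrictor pairs failing the scope): 8.

8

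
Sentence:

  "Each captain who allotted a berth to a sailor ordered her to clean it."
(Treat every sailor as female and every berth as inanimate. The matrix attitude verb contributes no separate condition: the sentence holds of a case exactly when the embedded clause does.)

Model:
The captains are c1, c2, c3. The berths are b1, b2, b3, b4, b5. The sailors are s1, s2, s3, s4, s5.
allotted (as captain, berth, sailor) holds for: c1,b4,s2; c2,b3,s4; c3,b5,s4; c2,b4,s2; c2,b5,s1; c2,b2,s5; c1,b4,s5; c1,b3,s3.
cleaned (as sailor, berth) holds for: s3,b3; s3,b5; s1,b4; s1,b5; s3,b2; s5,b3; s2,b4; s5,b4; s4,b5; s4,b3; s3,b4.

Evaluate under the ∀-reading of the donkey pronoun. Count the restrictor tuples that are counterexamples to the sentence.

"her" takes "a sailor" as antecedent and "it" takes "a berth"; both are donkey pronouns co-varying with the restrictor.
Strong reading: for every (c,b,s) with allotted(c,b,s), cleaned(s,b).
Restrictor triples: (c1,b3,s3)→cleaned(s3,b3) ✓  (c1,b4,s2)→cleaned(s2,b4) ✓  (c1,b4,s5)→cleaned(s5,b4) ✓  (c2,b2,s5)→cleaned(s5,b2) ✗  (c2,b3,s4)→cleaned(s4,b3) ✓  (c2,b4,s2)→cleaned(s2,b4) ✓  (c2,b5,s1)→cleaned(s1,b5) ✓  (c3,b5,s4)→cleaned(s4,b5) ✓
Counterexamples (restrictor triples failing the scope): 1.

1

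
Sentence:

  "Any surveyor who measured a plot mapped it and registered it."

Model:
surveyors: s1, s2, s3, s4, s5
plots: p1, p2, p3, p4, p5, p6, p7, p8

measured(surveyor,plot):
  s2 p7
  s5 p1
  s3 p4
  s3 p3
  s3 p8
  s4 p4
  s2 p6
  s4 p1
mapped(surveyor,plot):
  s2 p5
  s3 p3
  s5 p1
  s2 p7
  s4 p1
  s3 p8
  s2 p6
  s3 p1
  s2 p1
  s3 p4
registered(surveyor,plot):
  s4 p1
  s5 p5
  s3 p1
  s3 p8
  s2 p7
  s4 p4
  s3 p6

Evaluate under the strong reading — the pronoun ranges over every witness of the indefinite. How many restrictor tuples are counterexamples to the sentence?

"it" takes "a plot" as antecedent — a donkey pronoun bound across the clause boundary.
Strong reading: for every (s,p) with measured(s,p), mapped(s,p) ∧ registered(s,p).
Restrictor pairs: (s2,p6) ✗  (s2,p7) ✓  (s3,p3) ✗  (s3,p4) ✗  (s3,p8) ✓  (s4,p1) ✓  (s4,p4) ✗  (s5,p1) ✗
Counterexamples (restrictor pairs failing the scope): 5.

5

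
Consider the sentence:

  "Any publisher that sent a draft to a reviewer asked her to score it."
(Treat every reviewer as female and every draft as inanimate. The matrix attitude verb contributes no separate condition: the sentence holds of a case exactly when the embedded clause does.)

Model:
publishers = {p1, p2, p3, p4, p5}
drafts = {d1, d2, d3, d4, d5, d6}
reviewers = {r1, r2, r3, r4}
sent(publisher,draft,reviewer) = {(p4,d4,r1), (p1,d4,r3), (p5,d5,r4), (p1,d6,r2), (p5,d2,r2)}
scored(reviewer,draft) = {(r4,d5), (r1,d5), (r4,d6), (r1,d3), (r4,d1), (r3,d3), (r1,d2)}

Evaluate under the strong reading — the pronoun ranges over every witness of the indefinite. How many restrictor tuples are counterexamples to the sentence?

4

"her" takes "a reviewer" as antecedent and "it" takes "a draft"; both are donkey pronouns co-varying with the restrictor.
Strong reading: for every (p,d,r) with sent(p,d,r), scored(r,d).
Restrictor triples: (p1,d4,r3)→scored(r3,d4) ✗  (p1,d6,r2)→scored(r2,d6) ✗  (p4,d4,r1)→scored(r1,d4) ✗  (p5,d2,r2)→scored(r2,d2) ✗  (p5,d5,r4)→scored(r4,d5) ✓
Counterexamples (restrictor triples failing the scope): 4.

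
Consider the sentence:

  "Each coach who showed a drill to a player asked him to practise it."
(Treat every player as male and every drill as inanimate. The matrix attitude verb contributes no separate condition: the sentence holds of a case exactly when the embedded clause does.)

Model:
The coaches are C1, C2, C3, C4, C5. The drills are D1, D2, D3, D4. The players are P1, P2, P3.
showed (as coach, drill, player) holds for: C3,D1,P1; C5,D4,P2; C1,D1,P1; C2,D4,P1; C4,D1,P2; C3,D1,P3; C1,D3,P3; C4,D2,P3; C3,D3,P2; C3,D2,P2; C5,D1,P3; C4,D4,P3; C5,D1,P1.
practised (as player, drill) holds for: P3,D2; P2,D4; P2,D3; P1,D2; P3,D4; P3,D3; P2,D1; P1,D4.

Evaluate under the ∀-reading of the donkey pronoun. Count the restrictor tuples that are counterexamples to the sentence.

6

"him" takes "a player" as antecedent and "it" takes "a drill"; both are donkey pronouns co-varying with the restrictor.
Strong reading: for every (c,d,p) with showed(c,d,p), practised(p,d).
Restrictor triples: (C1,D1,P1)→practised(P1,D1) ✗  (C1,D3,P3)→practised(P3,D3) ✓  (C2,D4,P1)→practised(P1,D4) ✓  (C3,D1,P1)→practised(P1,D1) ✗  (C3,D1,P3)→practised(P3,D1) ✗  (C3,D2,P2)→practised(P2,D2) ✗  (C3,D3,P2)→practised(P2,D3) ✓  (C4,D1,P2)→practised(P2,D1) ✓  (C4,D2,P3)→practised(P3,D2) ✓  (C4,D4,P3)→practised(P3,D4) ✓  (C5,D1,P1)→practised(P1,D1) ✗  (C5,D1,P3)→practised(P3,D1) ✗  (C5,D4,P2)→practised(P2,D4) ✓
Counterexamples (restrictor triples failing the scope): 6.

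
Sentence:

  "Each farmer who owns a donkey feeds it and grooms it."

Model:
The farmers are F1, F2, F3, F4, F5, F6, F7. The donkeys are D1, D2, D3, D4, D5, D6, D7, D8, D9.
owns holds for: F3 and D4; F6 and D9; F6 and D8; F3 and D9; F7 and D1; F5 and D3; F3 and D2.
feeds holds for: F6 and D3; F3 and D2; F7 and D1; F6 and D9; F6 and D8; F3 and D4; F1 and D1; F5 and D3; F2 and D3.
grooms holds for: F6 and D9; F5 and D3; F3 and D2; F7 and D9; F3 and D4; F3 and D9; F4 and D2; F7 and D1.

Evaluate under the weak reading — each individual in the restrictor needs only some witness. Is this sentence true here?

"it" takes "a donkey" as antecedent — a donkey pronoun bound across the clause boundary.
Weak reading: every farmer f with some owns-donkey has at least one owns-donkey d such that feeds(f,d) ∧ grooms(f,d).
Per farmer: F3:✓  F5:✓  F6:✓  F7:✓
Every farmer in the restrictor has a witness.

True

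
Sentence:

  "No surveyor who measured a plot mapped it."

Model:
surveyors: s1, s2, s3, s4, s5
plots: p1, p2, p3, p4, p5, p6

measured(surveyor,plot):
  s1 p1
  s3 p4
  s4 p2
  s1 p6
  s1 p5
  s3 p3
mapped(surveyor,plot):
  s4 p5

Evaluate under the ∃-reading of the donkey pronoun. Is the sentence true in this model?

"it" takes "a plot" as antecedent — a donkey pronoun bound across the clause boundary.
Truth condition: for no (s,p) with measured(s,p) does mapped(s,p) hold.
Restrictor pairs — does the scope hold? (s1,p1):fails  (s1,p5):fails  (s1,p6):fails  (s3,p3):fails  (s3,p4):fails  (s4,p2):fails
Scope holds for no restrictor pair, so the sentence is true.

True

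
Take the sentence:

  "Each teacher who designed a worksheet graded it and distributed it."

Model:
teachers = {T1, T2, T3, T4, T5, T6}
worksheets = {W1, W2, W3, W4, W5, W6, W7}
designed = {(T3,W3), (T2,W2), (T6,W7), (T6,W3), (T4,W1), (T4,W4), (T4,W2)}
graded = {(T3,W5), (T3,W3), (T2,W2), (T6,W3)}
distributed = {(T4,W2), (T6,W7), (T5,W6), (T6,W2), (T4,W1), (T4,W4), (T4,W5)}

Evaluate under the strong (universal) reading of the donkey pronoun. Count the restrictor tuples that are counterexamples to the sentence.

7

"it" takes "a worksheet" as antecedent — a donkey pronoun bound across the clause boundary.
Strong reading: for every (t,w) with designed(t,w), graded(t,w) ∧ distributed(t,w).
Restrictor pairs: (T2,W2) ✗  (T3,W3) ✗  (T4,W1) ✗  (T4,W2) ✗  (T4,W4) ✗  (T6,W3) ✗  (T6,W7) ✗
Counterexamples (restrictor pairs failing the scope): 7.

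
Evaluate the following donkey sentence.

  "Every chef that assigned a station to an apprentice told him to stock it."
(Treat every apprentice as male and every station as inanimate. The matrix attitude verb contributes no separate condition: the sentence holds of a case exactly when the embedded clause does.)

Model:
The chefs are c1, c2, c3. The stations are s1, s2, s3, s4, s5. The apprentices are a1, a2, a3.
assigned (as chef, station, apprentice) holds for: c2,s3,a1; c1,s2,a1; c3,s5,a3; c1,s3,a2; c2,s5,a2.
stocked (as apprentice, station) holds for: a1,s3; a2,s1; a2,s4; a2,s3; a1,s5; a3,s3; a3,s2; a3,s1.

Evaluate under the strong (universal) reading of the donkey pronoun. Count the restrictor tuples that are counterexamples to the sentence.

"him" takes "an apprentice" as antecedent and "it" takes "a station"; both are donkey pronouns co-varying with the restrictor.
Strong reading: for every (c,s,a) with assigned(c,s,a), stocked(a,s).
Restrictor triples: (c1,s2,a1)→stocked(a1,s2) ✗  (c1,s3,a2)→stocked(a2,s3) ✓  (c2,s3,a1)→stocked(a1,s3) ✓  (c2,s5,a2)→stocked(a2,s5) ✗  (c3,s5,a3)→stocked(a3,s5) ✗
Counterexamples (restrictor triples failing the scope): 3.

3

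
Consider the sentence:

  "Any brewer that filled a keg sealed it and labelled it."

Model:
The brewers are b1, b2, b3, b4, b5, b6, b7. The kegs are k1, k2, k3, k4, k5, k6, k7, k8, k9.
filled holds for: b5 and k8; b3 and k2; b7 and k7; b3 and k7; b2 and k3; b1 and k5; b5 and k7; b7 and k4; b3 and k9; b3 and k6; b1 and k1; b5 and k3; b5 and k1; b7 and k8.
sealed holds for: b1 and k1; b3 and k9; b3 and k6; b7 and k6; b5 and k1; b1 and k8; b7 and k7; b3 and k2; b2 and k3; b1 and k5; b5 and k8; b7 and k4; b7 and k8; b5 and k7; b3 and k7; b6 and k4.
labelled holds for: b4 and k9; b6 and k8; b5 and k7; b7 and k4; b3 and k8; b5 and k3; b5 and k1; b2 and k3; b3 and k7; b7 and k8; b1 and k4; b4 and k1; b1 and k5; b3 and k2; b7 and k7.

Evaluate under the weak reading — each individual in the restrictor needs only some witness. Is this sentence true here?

True

"it" takes "a keg" as antecedent — a donkey pronoun bound across the clause boundary.
Weak reading: every brewer b with some filled-keg has at least one filled-keg k such that sealed(b,k) ∧ labelled(b,k).
Per brewer: b1:✓  b2:✓  b3:✓  b5:✓  b7:✓
Every brewer in the restrictor has a witness.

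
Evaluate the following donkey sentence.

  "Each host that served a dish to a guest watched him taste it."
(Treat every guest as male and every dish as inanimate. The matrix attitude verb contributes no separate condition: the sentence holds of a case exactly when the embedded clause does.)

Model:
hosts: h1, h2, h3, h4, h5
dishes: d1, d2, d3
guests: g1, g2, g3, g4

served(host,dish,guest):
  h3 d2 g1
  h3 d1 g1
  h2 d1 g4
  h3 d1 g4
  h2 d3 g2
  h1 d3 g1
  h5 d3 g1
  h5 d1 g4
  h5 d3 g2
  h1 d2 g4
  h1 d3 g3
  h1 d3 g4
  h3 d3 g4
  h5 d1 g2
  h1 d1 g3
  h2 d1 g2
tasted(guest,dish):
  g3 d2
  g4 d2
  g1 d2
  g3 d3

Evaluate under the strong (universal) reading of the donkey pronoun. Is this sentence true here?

"him" takes "a guest" as antecedent and "it" takes "a dish"; both are donkey pronouns co-varying with the restrictor.
Strong reading: for every (h,d,g) with served(h,d,g), tasted(g,d).
Restrictor triples: (h1,d1,g3)→tasted(g3,d1) ✗  (h1,d2,g4)→tasted(g4,d2) ✓  (h1,d3,g1)→tasted(g1,d3) ✗  (h1,d3,g3)→tasted(g3,d3) ✓  (h1,d3,g4)→tasted(g4,d3) ✗  (h2,d1,g2)→tasted(g2,d1) ✗  (h2,d1,g4)→tasted(g4,d1) ✗  (h2,d3,g2)→tasted(g2,d3) ✗  (h3,d1,g1)→tasted(g1,d1) ✗  (h3,d1,g4)→tasted(g4,d1) ✗  (h3,d2,g1)→tasted(g1,d2) ✓  (h3,d3,g4)→tasted(g4,d3) ✗  (h5,d1,g2)→tasted(g2,d1) ✗  (h5,d1,g4)→tasted(g4,d1) ✗  (h5,d3,g1)→tasted(g1,d3) ✗  (h5,d3,g2)→tasted(g2,d3) ✗
Counterexample: (h1,d1,g3) — tasted(g3,d1) does not hold.

False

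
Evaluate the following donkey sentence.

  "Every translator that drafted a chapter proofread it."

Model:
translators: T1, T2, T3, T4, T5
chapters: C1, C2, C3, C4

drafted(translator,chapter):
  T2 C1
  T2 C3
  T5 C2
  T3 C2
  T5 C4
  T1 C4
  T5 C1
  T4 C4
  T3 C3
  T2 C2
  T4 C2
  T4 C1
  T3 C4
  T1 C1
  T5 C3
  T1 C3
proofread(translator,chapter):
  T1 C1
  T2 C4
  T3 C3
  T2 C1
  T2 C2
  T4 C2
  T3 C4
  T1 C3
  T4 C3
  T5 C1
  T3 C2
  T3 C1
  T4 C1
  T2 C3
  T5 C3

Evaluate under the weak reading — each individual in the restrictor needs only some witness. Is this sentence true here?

True

"it" takes "a chapter" as antecedent — a donkey pronoun bound across the clause boundary.
Weak reading: every translator t with some drafted-chapter has at least one drafted-chapter c such that proofread(t,c).
Per translator: T1:✓  T2:✓  T3:✓  T4:✓  T5:✓
Every translator in the restrictor has a witness.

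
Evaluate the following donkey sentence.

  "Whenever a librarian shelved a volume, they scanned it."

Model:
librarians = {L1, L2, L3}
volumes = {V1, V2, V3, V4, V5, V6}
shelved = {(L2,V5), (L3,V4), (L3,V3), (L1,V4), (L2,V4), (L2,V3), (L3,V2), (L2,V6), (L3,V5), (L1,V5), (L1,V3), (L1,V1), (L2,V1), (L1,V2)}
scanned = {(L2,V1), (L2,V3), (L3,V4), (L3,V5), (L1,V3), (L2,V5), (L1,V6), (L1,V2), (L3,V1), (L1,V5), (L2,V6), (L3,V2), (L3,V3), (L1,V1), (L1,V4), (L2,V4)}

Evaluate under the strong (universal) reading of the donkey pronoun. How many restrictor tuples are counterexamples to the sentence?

0

"it" takes "a volume" as antecedent — a donkey pronoun bound across the clause boundary.
Strong reading: for every (l,v) with shelved(l,v), scanned(l,v).
Restrictor pairs: (L1,V1) ✓  (L1,V2) ✓  (L1,V3) ✓  (L1,V4) ✓  (L1,V5) ✓  (L2,V1) ✓  (L2,V3) ✓  (L2,V4) ✓  (L2,V5) ✓  (L2,V6) ✓  (L3,V2) ✓  (L3,V3) ✓  (L3,V4) ✓  (L3,V5) ✓
Counterexamples (restrictor pairs failing the scope): 0.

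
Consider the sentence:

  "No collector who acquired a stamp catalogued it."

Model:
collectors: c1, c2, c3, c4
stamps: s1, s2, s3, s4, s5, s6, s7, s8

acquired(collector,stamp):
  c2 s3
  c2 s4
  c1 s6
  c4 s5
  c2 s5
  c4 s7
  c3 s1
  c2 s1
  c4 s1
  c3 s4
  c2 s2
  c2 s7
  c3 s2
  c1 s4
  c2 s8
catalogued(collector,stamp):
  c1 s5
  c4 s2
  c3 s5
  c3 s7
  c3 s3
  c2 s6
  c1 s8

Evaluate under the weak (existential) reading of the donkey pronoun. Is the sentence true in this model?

True

"it" takes "a stamp" as antecedent — a donkey pronoun bound across the clause boundary.
Truth condition: for no (c,s) with acquired(c,s) does catalogued(c,s) hold.
Restrictor pairs — does the scope hold? (c1,s4):fails  (c1,s6):fails  (c2,s1):fails  (c2,s2):fails  (c2,s3):fails  (c2,s4):fails  (c2,s5):fails  (c2,s7):fails  (c2,s8):fails  (c3,s1):fails  (c3,s2):fails  (c3,s4):fails  (c4,s1):fails  (c4,s5):fails  (c4,s7):fails
Scope holds for no restrictor pair, so the sentence is true.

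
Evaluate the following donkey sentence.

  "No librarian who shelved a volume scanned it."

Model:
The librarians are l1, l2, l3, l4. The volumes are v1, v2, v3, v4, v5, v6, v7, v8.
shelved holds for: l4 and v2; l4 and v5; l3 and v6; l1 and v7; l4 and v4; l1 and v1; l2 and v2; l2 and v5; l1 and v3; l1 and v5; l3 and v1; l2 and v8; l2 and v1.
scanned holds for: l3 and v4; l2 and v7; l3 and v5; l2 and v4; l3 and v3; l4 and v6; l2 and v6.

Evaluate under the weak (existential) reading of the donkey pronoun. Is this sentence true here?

True

"it" takes "a volume" as antecedent — a donkey pronoun bound across the clause boundary.
Truth condition: for no (l,v) with shelved(l,v) does scanned(l,v) hold.
Restrictor pairs — does the scope hold? (l1,v1):fails  (l1,v3):fails  (l1,v5):fails  (l1,v7):fails  (l2,v1):fails  (l2,v2):fails  (l2,v5):fails  (l2,v8):fails  (l3,v1):fails  (l3,v6):fails  (l4,v2):fails  (l4,v4):fails  (l4,v5):fails
Scope holds for no restrictor pair, so the sentence is true.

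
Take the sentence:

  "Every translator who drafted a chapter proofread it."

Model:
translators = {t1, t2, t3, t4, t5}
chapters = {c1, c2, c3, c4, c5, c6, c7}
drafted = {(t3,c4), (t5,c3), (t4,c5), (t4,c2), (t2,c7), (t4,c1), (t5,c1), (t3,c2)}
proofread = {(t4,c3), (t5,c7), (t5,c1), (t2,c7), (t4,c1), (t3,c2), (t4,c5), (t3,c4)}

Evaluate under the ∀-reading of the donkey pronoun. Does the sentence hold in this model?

False

"it" takes "a chapter" as antecedent — a donkey pronoun bound across the clause boundary.
Strong reading: for every (t,c) with drafted(t,c), proofread(t,c).
Restrictor pairs: (t2,c7) ✓  (t3,c2) ✓  (t3,c4) ✓  (t4,c1) ✓  (t4,c2) ✗  (t4,c5) ✓  (t5,c1) ✓  (t5,c3) ✗
Counterexample: (t4,c2) is in drafted but fails the scope.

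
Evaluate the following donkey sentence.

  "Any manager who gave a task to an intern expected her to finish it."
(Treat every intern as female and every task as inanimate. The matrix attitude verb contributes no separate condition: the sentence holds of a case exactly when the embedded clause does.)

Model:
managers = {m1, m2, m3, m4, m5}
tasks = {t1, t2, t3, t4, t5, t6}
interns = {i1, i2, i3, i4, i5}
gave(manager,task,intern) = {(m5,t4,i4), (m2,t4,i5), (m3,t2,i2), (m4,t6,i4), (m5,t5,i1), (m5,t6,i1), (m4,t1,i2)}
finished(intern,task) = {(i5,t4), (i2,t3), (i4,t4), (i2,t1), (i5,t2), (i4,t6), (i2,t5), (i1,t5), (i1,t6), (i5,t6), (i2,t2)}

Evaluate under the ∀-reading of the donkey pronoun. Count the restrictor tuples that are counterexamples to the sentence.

0

"her" takes "an intern" as antecedent and "it" takes "a task"; both are donkey pronouns co-varying with the restrictor.
Strong reading: for every (m,t,i) with gave(m,t,i), finished(i,t).
Restrictor triples: (m2,t4,i5)→finished(i5,t4) ✓  (m3,t2,i2)→finished(i2,t2) ✓  (m4,t1,i2)→finished(i2,t1) ✓  (m4,t6,i4)→finished(i4,t6) ✓  (m5,t4,i4)→finished(i4,t4) ✓  (m5,t5,i1)→finished(i1,t5) ✓  (m5,t6,i1)→finished(i1,t6) ✓
Counterexamples (restrictor triples failing the scope): 0.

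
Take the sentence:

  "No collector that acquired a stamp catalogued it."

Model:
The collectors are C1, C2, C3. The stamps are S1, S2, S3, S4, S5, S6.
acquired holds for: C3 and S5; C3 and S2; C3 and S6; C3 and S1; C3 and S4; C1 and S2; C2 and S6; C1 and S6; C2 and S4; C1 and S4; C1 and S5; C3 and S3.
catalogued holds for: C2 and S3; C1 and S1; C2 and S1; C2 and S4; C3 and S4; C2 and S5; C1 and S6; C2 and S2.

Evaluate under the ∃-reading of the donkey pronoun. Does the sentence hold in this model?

False

"it" takes "a stamp" as antecedent — a donkey pronoun bound across the clause boundary.
Truth condition: for no (c,s) with acquired(c,s) does catalogued(c,s) hold.
Restrictor pairs — does the scope hold? (C1,S2):fails  (C1,S4):fails  (C1,S5):fails  (C1,S6):holds  (C2,S4):holds  (C2,S6):fails  (C3,S1):fails  (C3,S2):fails  (C3,S3):fails  (C3,S4):holds  (C3,S5):fails  (C3,S6):fails
Scope holds for 3 pair(s), so the sentence is false.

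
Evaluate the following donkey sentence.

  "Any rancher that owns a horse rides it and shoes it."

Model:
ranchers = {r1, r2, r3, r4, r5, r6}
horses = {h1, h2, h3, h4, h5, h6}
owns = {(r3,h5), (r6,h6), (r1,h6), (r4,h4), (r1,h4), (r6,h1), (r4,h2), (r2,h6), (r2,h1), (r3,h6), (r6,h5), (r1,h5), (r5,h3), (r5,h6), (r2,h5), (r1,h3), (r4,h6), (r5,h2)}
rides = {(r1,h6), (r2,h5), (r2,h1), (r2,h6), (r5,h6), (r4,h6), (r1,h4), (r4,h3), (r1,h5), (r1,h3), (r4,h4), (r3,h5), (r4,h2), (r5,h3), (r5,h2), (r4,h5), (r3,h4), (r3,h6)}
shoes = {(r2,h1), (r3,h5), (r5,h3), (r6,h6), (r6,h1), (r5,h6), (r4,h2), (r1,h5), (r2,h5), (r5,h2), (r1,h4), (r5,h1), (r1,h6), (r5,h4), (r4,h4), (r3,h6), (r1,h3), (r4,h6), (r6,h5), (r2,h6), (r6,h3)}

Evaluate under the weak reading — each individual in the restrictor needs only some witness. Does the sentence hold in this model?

False

"it" takes "a horse" as antecedent — a donkey pronoun bound across the clause boundary.
Weak reading: every rancher r with some owns-horse has at least one owns-horse h such that rides(r,h) ∧ shoes(r,h).
Per rancher: r1:✓  r2:✓  r3:✓  r4:✓  r5:✓  r6:✗
r6 has no witness among its owns-horses.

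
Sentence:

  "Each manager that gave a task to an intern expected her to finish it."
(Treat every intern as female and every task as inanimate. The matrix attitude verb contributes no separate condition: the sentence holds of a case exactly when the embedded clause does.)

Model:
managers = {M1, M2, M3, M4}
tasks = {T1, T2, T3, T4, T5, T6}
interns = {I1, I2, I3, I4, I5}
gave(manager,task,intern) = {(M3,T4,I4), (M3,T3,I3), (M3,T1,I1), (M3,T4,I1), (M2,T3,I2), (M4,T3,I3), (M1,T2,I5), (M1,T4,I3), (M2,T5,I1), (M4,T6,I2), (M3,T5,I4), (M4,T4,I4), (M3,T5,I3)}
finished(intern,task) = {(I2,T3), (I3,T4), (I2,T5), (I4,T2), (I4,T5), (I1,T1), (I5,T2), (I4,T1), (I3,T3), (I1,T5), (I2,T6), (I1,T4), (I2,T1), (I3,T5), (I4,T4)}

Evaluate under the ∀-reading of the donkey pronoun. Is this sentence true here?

True

"her" takes "an intern" as antecedent and "it" takes "a task"; both are donkey pronouns co-varying with the restrictor.
Strong reading: for every (m,t,i) with gave(m,t,i), finished(i,t).
Restrictor triples: (M1,T2,I5)→finished(I5,T2) ✓  (M1,T4,I3)→finished(I3,T4) ✓  (M2,T3,I2)→finished(I2,T3) ✓  (M2,T5,I1)→finished(I1,T5) ✓  (M3,T1,I1)→finished(I1,T1) ✓  (M3,T3,I3)→finished(I3,T3) ✓  (M3,T4,I1)→finished(I1,T4) ✓  (M3,T4,I4)→finished(I4,T4) ✓  (M3,T5,I3)→finished(I3,T5) ✓  (M3,T5,I4)→finished(I4,T5) ✓  (M4,T3,I3)→finished(I3,T3) ✓  (M4,T4,I4)→finished(I4,T4) ✓  (M4,T6,I2)→finished(I2,T6) ✓
Every restrictor triple satisfies the scope.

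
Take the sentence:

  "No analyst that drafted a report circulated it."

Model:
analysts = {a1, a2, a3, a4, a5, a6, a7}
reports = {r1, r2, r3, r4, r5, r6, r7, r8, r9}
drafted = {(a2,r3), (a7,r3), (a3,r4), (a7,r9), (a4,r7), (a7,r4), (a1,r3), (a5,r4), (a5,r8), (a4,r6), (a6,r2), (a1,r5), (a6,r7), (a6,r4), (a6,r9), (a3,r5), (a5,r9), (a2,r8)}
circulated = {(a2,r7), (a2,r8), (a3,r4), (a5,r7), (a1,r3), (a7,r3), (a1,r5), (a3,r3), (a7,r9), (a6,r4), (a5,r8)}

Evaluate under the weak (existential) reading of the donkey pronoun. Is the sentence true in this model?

False

"it" takes "a report" as antecedent — a donkey pronoun bound across the clause boundary.
Truth condition: for no (a,r) with drafted(a,r) does circulated(a,r) hold.
Restrictor pairs — does the scope hold? (a1,r3):holds  (a1,r5):holds  (a2,r3):fails  (a2,r8):holds  (a3,r4):holds  (a3,r5):fails  (a4,r6):fails  (a4,r7):fails  (a5,r4):fails  (a5,r8):holds  (a5,r9):fails  (a6,r2):fails  (a6,r4):holds  (a6,r7):fails  (a6,r9):fails  (a7,r3):holds  (a7,r4):fails  (a7,r9):holds
Scope holds for 8 pair(s), so the sentence is false.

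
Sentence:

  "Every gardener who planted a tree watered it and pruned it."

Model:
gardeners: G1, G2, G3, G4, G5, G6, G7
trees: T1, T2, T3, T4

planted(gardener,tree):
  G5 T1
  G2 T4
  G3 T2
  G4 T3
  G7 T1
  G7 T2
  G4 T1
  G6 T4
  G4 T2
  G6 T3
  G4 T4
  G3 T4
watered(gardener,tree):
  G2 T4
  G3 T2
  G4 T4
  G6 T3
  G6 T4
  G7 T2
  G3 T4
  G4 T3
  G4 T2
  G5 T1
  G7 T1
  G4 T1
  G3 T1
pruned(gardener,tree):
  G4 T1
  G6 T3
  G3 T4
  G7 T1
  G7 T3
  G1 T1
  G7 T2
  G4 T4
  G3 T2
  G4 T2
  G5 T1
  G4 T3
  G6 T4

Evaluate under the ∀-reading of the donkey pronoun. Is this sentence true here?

False

"it" takes "a tree" as antecedent — a donkey pronoun bound across the clause boundary.
Strong reading: for every (g,t) with planted(g,t), watered(g,t) ∧ pruned(g,t).
Restrictor pairs: (G2,T4) ✗  (G3,T2) ✓  (G3,T4) ✓  (G4,T1) ✓  (G4,T2) ✓  (G4,T3) ✓  (G4,T4) ✓  (G5,T1) ✓  (G6,T3) ✓  (G6,T4) ✓  (G7,T1) ✓  (G7,T2) ✓
Counterexample: (G2,T4) is in planted but fails the scope.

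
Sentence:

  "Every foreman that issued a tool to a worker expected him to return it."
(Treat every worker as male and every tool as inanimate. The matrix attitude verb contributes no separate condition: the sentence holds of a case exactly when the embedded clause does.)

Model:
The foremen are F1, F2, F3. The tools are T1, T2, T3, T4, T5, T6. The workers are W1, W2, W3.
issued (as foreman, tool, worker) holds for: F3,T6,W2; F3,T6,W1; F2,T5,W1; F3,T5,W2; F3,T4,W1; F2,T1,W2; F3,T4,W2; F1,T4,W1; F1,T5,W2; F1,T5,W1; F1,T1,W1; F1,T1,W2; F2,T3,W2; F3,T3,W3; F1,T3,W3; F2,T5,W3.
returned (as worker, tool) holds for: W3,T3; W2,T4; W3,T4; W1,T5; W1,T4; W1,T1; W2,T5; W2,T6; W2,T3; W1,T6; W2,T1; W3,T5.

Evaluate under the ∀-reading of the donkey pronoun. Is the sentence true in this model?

"him" takes "a worker" as antecedent and "it" takes "a tool"; both are donkey pronouns co-varying with the restrictor.
Strong reading: for every (f,t,w) with issued(f,t,w), returned(w,t).
Restrictor triples: (F1,T1,W1)→returned(W1,T1) ✓  (F1,T1,W2)→returned(W2,T1) ✓  (F1,T3,W3)→returned(W3,T3) ✓  (F1,T4,W1)→returned(W1,T4) ✓  (F1,T5,W1)→returned(W1,T5) ✓  (F1,T5,W2)→returned(W2,T5) ✓  (F2,T1,W2)→returned(W2,T1) ✓  (F2,T3,W2)→returned(W2,T3) ✓  (F2,T5,W1)→returned(W1,T5) ✓  (F2,T5,W3)→returned(W3,T5) ✓  (F3,T3,W3)→returned(W3,T3) ✓  (F3,T4,W1)→returned(W1,T4) ✓  (F3,T4,W2)→returned(W2,T4) ✓  (F3,T5,W2)→returned(W2,T5) ✓  (F3,T6,W1)→returned(W1,T6) ✓  (F3,T6,W2)→returned(W2,T6) ✓
Every restrictor triple satisfies the scope.

True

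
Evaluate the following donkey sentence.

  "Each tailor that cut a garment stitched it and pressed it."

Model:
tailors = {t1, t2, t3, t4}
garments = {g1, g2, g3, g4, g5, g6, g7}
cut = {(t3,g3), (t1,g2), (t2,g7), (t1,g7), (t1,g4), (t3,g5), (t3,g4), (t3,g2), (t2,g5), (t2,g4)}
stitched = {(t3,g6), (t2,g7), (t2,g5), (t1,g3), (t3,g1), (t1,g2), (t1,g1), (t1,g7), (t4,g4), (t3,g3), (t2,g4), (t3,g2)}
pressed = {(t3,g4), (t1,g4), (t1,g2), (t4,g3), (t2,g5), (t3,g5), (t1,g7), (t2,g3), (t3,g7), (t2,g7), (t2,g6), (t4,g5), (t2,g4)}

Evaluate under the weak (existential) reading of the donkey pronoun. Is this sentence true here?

"it" takes "a garment" as antecedent — a donkey pronoun bound across the clause boundary.
Weak reading: every tailor t with some cut-garment has at least one cut-garment g such that stitched(t,g) ∧ pressed(t,g).
Per tailor: t1:✓  t2:✓  t3:✗
t3 has no witness among its cut-garments.

False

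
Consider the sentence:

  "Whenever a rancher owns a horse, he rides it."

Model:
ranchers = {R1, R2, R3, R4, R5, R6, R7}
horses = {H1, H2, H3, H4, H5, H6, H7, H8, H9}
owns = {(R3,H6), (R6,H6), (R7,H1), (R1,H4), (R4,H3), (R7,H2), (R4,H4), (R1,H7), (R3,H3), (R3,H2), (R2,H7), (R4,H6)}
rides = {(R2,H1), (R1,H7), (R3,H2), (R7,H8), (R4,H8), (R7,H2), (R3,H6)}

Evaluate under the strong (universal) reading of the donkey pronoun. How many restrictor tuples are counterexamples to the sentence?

8

"it" takes "a horse" as antecedent — a donkey pronoun bound across the clause boundary.
Strong reading: for every (r,h) with owns(r,h), rides(r,h).
Restrictor pairs: (R1,H4) ✗  (R1,H7) ✓  (R2,H7) ✗  (R3,H2) ✓  (R3,H3) ✗  (R3,H6) ✓  (R4,H3) ✗  (R4,H4) ✗  (R4,H6) ✗  (R6,H6) ✗  (R7,H1) ✗  (R7,H2) ✓
Counterexamples (restrictor pairs failing the scope): 8.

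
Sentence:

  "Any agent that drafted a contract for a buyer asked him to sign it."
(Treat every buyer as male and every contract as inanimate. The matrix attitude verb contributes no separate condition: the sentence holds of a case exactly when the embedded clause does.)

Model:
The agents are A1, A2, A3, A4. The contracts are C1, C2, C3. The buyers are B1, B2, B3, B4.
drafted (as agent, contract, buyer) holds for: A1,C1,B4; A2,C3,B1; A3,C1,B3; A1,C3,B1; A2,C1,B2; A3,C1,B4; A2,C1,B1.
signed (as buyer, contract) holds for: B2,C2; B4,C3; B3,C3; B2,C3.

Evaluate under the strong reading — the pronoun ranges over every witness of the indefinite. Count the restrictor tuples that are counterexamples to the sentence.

7

"him" takes "a buyer" as antecedent and "it" takes "a contract"; both are donkey pronouns co-varying with the restrictor.
Strong reading: for every (a,c,b) with drafted(a,c,b), signed(b,c).
Restrictor triples: (A1,C1,B4)→signed(B4,C1) ✗  (A1,C3,B1)→signed(B1,C3) ✗  (A2,C1,B1)→signed(B1,C1) ✗  (A2,C1,B2)→signed(B2,C1) ✗  (A2,C3,B1)→signed(B1,C3) ✗  (A3,C1,B3)→signed(B3,C1) ✗  (A3,C1,B4)→signed(B4,C1) ✗
Counterexamples (restrictor triples failing the scope): 7.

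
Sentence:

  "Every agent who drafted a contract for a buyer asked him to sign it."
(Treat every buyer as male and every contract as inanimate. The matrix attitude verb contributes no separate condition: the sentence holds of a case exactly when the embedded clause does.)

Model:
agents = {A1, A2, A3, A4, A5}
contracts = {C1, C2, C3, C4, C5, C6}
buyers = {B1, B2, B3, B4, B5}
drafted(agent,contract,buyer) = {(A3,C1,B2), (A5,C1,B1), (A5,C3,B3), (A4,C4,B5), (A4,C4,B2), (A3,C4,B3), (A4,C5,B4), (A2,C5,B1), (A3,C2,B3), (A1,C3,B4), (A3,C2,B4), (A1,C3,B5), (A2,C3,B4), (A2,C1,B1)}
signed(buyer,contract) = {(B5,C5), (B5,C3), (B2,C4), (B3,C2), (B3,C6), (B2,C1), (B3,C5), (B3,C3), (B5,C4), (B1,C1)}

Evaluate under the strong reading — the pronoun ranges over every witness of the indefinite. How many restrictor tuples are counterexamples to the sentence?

6

"him" takes "a buyer" as antecedent and "it" takes "a contract"; both are donkey pronouns co-varying with the restrictor.
Strong reading: for every (a,c,b) with drafted(a,c,b), signed(b,c).
Restrictor triples: (A1,C3,B4)→signed(B4,C3) ✗  (A1,C3,B5)→signed(B5,C3) ✓  (A2,C1,B1)→signed(B1,C1) ✓  (A2,C3,B4)→signed(B4,C3) ✗  (A2,C5,B1)→signed(B1,C5) ✗  (A3,C1,B2)→signed(B2,C1) ✓  (A3,C2,B3)→signed(B3,C2) ✓  (A3,C2,B4)→signed(B4,C2) ✗  (A3,C4,B3)→signed(B3,C4) ✗  (A4,C4,B2)→signed(B2,C4) ✓  (A4,C4,B5)→signed(B5,C4) ✓  (A4,C5,B4)→signed(B4,C5) ✗  (A5,C1,B1)→signed(B1,C1) ✓  (A5,C3,B3)→signed(B3,C3) ✓
Counterexamples (restrictor triples failing the scope): 6.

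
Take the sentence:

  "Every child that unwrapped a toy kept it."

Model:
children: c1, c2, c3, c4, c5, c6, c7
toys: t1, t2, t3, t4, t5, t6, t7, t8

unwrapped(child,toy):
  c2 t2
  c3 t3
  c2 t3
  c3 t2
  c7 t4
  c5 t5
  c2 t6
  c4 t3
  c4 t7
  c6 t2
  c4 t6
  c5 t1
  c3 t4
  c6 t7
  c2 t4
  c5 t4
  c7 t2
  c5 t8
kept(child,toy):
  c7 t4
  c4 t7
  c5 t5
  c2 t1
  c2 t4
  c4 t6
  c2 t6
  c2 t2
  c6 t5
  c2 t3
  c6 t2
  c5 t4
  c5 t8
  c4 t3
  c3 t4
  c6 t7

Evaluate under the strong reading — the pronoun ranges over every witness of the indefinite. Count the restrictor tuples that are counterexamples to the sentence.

"it" takes "a toy" as antecedent — a donkey pronoun bound across the clause boundary.
Strong reading: for every (c,t) with unwrapped(c,t), kept(c,t).
Restrictor pairs: (c2,t2) ✓  (c2,t3) ✓  (c2,t4) ✓  (c2,t6) ✓  (c3,t2) ✗  (c3,t3) ✗  (c3,t4) ✓  (c4,t3) ✓  (c4,t6) ✓  (c4,t7) ✓  (c5,t1) ✗  (c5,t4) ✓  (c5,t5) ✓  (c5,t8) ✓  (c6,t2) ✓  (c6,t7) ✓  (c7,t2) ✗  (c7,t4) ✓
Counterexamples (restrictor pairs failing the scope): 4.

4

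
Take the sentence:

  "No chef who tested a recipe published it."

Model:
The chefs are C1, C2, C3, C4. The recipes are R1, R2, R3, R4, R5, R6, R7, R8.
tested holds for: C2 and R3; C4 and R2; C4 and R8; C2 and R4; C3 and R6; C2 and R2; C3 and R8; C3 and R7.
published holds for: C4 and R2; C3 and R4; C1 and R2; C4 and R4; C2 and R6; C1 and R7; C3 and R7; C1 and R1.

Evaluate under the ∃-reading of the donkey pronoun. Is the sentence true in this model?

"it" takes "a recipe" as antecedent — a donkey pronoun bound across the clause boundary.
Truth condition: for no (c,r) with tested(c,r) does published(c,r) hold.
Restrictor pairs — does the scope hold? (C2,R2):fails  (C2,R3):fails  (C2,R4):fails  (C3,R6):fails  (C3,R7):holds  (C3,R8):fails  (C4,R2):holds  (C4,R8):fails
Scope holds for 2 pair(s), so the sentence is false.

False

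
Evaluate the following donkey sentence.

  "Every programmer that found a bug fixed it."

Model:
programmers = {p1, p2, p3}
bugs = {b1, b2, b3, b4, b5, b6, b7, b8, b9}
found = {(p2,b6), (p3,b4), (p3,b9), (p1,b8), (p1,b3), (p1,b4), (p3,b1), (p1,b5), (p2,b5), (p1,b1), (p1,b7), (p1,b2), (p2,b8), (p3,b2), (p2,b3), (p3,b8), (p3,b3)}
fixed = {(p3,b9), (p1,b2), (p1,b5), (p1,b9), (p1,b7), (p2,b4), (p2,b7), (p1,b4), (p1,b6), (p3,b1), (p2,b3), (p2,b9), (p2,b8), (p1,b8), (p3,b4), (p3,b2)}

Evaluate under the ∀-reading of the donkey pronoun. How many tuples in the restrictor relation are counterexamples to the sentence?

6

"it" takes "a bug" as antecedent — a donkey pronoun bound across the clause boundary.
Strong reading: for every (p,b) with found(p,b), fixed(p,b).
Restrictor pairs: (p1,b1) ✗  (p1,b2) ✓  (p1,b3) ✗  (p1,b4) ✓  (p1,b5) ✓  (p1,b7) ✓  (p1,b8) ✓  (p2,b3) ✓  (p2,b5) ✗  (p2,b6) ✗  (p2,b8) ✓  (p3,b1) ✓  (p3,b2) ✓  (p3,b3) ✗  (p3,b4) ✓  (p3,b8) ✗  (p3,b9) ✓
Counterexamples (restrictor pairs failing the scope): 6.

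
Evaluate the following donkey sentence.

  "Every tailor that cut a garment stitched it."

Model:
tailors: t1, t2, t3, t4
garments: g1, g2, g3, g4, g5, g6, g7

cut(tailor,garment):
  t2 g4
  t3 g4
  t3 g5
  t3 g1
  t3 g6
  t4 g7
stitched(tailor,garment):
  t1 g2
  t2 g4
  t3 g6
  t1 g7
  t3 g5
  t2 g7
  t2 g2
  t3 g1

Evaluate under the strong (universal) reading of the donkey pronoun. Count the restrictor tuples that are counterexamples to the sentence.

"it" takes "a garment" as antecedent — a donkey pronoun bound across the clause boundary.
Strong reading: for every (t,g) with cut(t,g), stitched(t,g).
Restrictor pairs: (t2,g4) ✓  (t3,g1) ✓  (t3,g4) ✗  (t3,g5) ✓  (t3,g6) ✓  (t4,g7) ✗
Counterexamples (restrictor pairs failing the scope): 2.

2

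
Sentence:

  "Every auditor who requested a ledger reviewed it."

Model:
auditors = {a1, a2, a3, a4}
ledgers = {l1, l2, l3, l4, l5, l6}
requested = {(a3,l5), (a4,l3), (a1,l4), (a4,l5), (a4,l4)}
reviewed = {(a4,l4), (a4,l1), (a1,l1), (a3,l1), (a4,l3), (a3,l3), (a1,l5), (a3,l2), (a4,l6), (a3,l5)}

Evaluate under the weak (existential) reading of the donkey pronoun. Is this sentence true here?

False

"it" takes "a ledger" as antecedent — a donkey pronoun bound across the clause boundary.
Weak reading: every auditor a with some requested-ledger has at least one requested-ledger l such that reviewed(a,l).
Per auditor: a1:✗  a3:✓  a4:✓
a1 has no witness among its requested-ledgers.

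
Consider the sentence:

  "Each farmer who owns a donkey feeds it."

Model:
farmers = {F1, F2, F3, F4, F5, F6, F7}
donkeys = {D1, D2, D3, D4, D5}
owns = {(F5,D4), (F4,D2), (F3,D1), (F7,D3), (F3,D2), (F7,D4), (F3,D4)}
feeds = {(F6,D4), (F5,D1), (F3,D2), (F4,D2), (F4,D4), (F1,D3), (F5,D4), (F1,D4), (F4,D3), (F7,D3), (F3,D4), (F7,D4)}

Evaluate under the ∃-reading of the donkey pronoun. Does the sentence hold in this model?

True

"it" takes "a donkey" as antecedent — a donkey pronoun bound across the clause boundary.
Weak reading: every farmer f with some owns-donkey has at least one owns-donkey d such that feeds(f,d).
Per farmer: F3:✓  F4:✓  F5:✓  F7:✓
Every farmer in the restrictor has a witness.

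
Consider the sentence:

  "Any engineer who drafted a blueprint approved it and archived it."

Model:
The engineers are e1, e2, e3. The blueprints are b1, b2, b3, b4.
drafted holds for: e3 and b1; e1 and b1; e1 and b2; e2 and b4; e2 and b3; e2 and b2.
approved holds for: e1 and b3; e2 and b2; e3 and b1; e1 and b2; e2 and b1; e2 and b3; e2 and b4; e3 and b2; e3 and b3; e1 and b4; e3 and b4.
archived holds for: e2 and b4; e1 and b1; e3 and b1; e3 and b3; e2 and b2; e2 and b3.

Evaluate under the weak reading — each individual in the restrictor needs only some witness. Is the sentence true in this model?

False

"it" takes "a blueprint" as antecedent — a donkey pronoun bound across the clause boundary.
Weak reading: every engineer e with some drafted-blueprint has at least one drafted-blueprint b such that approved(e,b) ∧ archived(e,b).
Per engineer: e1:✗  e2:✓  e3:✓
e1 has no witness among its drafted-blueprints.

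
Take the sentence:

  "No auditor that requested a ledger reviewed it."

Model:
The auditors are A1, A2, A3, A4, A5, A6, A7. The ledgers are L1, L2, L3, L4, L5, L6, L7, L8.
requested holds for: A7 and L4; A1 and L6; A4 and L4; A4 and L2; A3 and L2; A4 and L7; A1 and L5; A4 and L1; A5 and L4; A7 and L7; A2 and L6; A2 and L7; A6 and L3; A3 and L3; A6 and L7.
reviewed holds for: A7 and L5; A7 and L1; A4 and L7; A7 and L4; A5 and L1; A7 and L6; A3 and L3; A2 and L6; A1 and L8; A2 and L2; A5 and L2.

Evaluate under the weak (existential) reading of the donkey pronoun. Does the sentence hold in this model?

False

"it" takes "a ledger" as antecedent — a donkey pronoun bound across the clause boundary.
Truth condition: for no (a,l) with requested(a,l) does reviewed(a,l) hold.
Restrictor pairs — does the scope hold? (A1,L5):fails  (A1,L6):fails  (A2,L6):holds  (A2,L7):fails  (A3,L2):fails  (A3,L3):holds  (A4,L1):fails  (A4,L2):fails  (A4,L4):fails  (A4,L7):holds  (A5,L4):fails  (A6,L3):fails  (A6,L7):fails  (A7,L4):holds  (A7,L7):fails
Scope holds for 4 pair(s), so the sentence is false.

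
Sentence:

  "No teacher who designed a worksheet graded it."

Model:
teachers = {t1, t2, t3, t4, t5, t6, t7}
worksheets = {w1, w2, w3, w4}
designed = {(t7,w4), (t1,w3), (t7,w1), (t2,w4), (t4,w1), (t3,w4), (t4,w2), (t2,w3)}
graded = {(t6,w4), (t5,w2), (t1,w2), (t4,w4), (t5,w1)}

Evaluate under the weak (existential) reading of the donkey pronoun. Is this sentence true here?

True

"it" takes "a worksheet" as antecedent — a donkey pronoun bound across the clause boundary.
Truth condition: for no (t,w) with designed(t,w) does graded(t,w) hold.
Restrictor pairs — does the scope hold? (t1,w3):fails  (t2,w3):fails  (t2,w4):fails  (t3,w4):fails  (t4,w1):fails  (t4,w2):fails  (t7,w1):fails  (t7,w4):fails
Scope holds for no restrictor pair, so the sentence is true.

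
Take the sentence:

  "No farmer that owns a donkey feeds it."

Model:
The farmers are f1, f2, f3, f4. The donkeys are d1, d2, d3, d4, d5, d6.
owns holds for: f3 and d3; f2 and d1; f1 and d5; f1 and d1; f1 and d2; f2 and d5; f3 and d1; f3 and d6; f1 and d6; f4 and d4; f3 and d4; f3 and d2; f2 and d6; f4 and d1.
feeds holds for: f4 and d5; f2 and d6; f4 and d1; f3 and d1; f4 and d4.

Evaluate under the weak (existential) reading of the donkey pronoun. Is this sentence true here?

False

"it" takes "a donkey" as antecedent — a donkey pronoun bound across the clause boundary.
Truth condition: for no (f,d) with owns(f,d) does feeds(f,d) hold.
Restrictor pairs — does the scope hold? (f1,d1):fails  (f1,d2):fails  (f1,d5):fails  (f1,d6):fails  (f2,d1):fails  (f2,d5):fails  (f2,d6):holds  (f3,d1):holds  (f3,d2):fails  (f3,d3):fails  (f3,d4):fails  (f3,d6):fails  (f4,d1):holds  (f4,d4):holds
Scope holds for 4 pair(s), so the sentence is false.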